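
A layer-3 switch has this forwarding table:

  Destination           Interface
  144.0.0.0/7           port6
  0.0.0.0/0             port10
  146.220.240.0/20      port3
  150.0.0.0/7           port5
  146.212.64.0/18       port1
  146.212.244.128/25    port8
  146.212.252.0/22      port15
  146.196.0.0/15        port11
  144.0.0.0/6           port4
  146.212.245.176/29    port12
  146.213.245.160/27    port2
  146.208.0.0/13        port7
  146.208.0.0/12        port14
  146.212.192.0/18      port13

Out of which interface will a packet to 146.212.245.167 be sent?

port13

Routes whose prefix contains 146.212.245.167:
  0.0.0.0/0 (default, matches everything) -> port10
  144.0.0.0/6 (144.0.0.0 - 147.255.255.255) -> port4
  146.208.0.0/12 (146.208.0.0 - 146.223.255.255) -> port14
  146.208.0.0/13 (146.208.0.0 - 146.215.255.255) -> port7
  146.212.192.0/18 (146.212.192.0 - 146.212.255.255) -> port13
More-specific entries that do NOT match:
  146.212.245.176/29 (146.212.245.176 - 146.212.245.183) does not contain 146.212.245.167
  146.213.245.160/27 (146.213.245.160 - 146.213.245.191) does not contain 146.212.245.167
  146.212.244.128/25 (146.212.244.128 - 146.212.244.255) does not contain 146.212.245.167
  146.212.252.0/22 (146.212.252.0 - 146.212.255.255) does not contain 146.212.245.167
  146.220.240.0/20 (146.220.240.0 - 146.220.255.255) does not contain 146.212.245.167
Longest matching prefix is /18 -> interface port13.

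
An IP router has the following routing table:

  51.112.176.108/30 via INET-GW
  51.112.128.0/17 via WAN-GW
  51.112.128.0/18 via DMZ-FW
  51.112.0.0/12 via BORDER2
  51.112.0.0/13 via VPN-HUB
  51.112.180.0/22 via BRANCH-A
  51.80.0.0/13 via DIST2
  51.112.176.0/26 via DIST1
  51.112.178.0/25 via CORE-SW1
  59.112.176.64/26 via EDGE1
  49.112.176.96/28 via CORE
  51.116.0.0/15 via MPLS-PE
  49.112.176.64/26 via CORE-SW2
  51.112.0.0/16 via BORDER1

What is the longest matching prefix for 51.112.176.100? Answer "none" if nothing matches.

51.112.128.0/18

Entries matching 51.112.176.100:
  51.112.0.0/12 (51.112.0.0 - 51.127.255.255)
  51.112.0.0/13 (51.112.0.0 - 51.119.255.255)
  51.112.0.0/16 (51.112.0.0 - 51.112.255.255)
  51.112.128.0/17 (51.112.128.0 - 51.112.255.255)
  51.112.128.0/18 (51.112.128.0 - 51.112.191.255)
Most specific is 51.112.128.0/18.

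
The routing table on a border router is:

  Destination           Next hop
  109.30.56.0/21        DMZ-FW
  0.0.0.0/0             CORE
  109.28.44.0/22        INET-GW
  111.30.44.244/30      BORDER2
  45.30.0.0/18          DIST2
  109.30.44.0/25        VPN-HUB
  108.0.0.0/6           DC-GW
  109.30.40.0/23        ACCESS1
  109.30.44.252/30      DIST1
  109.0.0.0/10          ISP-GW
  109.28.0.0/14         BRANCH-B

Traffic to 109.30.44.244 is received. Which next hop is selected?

Routes whose prefix contains 109.30.44.244:
  0.0.0.0/0 (default, matches everything) -> CORE
  108.0.0.0/6 (108.0.0.0 - 111.255.255.255) -> DC-GW
  109.0.0.0/10 (109.0.0.0 - 109.63.255.255) -> ISP-GW
  109.28.0.0/14 (109.28.0.0 - 109.31.255.255) -> BRANCH-B
More-specific entries that do NOT match:
  111.30.44.244/30 (111.30.44.244 - 111.30.44.247) does not contain 109.30.44.244
  109.30.44.252/30 (109.30.44.252 - 109.30.44.255) does not contain 109.30.44.244
  109.30.44.0/25 (109.30.44.0 - 109.30.44.127) does not contain 109.30.44.244
  109.30.40.0/23 (109.30.40.0 - 109.30.41.255) does not contain 109.30.44.244
  109.28.44.0/22 (109.28.44.0 - 109.28.47.255) does not contain 109.30.44.244
  109.30.56.0/21 (109.30.56.0 - 109.30.63.255) does not contain 109.30.44.244
  45.30.0.0/18 (45.30.0.0 - 45.30.63.255) does not contain 109.30.44.244
Longest matching prefix is /14 -> next hop BRANCH-B.

BRANCH-B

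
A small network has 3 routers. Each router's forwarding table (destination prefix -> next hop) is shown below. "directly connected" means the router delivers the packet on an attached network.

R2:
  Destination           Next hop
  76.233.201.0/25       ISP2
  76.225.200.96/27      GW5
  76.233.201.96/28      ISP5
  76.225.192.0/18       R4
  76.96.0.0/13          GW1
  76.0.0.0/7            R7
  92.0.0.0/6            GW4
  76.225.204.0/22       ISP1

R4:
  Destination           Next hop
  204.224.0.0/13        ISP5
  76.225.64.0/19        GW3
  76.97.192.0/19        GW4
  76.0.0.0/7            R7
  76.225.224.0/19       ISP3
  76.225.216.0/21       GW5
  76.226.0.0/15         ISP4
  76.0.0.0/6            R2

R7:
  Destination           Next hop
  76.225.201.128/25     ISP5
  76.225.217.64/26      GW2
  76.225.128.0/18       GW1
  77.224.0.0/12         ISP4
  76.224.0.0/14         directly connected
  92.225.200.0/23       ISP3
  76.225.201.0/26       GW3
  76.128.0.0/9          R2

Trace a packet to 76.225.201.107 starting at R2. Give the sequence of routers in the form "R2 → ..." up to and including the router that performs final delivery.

At R2: longest match for 76.225.201.107 is 76.225.192.0/18 -> R4
At R4: longest match for 76.225.201.107 is 76.0.0.0/7 -> R7
At R7: longest match for 76.225.201.107 is 76.224.0.0/14 -> directly connected

R2 → R4 → R7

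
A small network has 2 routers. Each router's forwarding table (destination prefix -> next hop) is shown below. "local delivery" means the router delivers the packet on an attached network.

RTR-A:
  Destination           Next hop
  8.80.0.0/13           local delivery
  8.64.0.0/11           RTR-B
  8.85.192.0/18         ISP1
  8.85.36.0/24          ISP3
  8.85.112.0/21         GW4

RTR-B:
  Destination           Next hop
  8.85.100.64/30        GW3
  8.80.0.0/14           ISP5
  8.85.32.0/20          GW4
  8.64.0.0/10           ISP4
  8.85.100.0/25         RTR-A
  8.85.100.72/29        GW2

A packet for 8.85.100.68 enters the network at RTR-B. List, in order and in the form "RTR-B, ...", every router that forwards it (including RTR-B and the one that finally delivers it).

RTR-B, RTR-A

At RTR-B: longest match for 8.85.100.68 is 8.85.100.0/25 -> RTR-A
At RTR-A: longest match for 8.85.100.68 is 8.80.0.0/13 -> local delivery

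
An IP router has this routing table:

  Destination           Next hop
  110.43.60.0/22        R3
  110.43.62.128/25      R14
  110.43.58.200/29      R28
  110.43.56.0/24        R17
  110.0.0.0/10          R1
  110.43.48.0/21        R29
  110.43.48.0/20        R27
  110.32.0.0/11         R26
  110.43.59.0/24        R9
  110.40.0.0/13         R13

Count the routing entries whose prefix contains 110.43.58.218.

Prefixes containing 110.43.58.218:
  110.0.0.0/10 (110.0.0.0 - 110.63.255.255)
  110.32.0.0/11 (110.32.0.0 - 110.63.255.255)
  110.40.0.0/13 (110.40.0.0 - 110.47.255.255)
  110.43.48.0/20 (110.43.48.0 - 110.43.63.255)
Total matching entries: 4.

4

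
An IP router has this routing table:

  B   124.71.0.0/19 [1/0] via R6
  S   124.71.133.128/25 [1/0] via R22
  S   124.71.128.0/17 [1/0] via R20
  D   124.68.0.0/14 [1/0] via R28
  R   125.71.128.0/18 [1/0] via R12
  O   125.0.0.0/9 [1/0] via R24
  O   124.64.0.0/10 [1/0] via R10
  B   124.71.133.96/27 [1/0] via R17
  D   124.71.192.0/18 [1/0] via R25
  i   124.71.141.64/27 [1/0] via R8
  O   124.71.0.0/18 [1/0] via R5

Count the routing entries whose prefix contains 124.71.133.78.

3

Prefixes containing 124.71.133.78:
  124.64.0.0/10 (124.64.0.0 - 124.127.255.255)
  124.68.0.0/14 (124.68.0.0 - 124.71.255.255)
  124.71.128.0/17 (124.71.128.0 - 124.71.255.255)
Total matching entries: 3.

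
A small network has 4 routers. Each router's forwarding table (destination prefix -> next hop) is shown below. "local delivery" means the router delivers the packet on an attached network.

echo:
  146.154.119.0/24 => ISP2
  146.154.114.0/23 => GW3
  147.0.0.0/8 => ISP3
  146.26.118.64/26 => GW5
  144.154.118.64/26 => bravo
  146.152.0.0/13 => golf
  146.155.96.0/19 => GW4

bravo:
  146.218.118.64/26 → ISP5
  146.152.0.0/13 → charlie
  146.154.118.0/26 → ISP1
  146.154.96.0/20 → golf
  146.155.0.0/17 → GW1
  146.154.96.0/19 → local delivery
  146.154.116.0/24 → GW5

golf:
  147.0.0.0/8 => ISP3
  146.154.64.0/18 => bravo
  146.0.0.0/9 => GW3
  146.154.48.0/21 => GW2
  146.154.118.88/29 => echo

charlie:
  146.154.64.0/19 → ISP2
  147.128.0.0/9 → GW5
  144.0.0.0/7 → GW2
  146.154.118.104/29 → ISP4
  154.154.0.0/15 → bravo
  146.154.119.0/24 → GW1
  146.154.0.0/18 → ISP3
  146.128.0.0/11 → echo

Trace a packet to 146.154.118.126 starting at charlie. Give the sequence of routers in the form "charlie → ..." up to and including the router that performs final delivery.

At charlie: longest match for 146.154.118.126 is 146.128.0.0/11 -> echo
At echo: longest match for 146.154.118.126 is 146.152.0.0/13 -> golf
At golf: longest match for 146.154.118.126 is 146.154.64.0/18 -> bravo
At bravo: longest match for 146.154.118.126 is 146.154.96.0/19 -> local delivery

charlie → echo → golf → bravo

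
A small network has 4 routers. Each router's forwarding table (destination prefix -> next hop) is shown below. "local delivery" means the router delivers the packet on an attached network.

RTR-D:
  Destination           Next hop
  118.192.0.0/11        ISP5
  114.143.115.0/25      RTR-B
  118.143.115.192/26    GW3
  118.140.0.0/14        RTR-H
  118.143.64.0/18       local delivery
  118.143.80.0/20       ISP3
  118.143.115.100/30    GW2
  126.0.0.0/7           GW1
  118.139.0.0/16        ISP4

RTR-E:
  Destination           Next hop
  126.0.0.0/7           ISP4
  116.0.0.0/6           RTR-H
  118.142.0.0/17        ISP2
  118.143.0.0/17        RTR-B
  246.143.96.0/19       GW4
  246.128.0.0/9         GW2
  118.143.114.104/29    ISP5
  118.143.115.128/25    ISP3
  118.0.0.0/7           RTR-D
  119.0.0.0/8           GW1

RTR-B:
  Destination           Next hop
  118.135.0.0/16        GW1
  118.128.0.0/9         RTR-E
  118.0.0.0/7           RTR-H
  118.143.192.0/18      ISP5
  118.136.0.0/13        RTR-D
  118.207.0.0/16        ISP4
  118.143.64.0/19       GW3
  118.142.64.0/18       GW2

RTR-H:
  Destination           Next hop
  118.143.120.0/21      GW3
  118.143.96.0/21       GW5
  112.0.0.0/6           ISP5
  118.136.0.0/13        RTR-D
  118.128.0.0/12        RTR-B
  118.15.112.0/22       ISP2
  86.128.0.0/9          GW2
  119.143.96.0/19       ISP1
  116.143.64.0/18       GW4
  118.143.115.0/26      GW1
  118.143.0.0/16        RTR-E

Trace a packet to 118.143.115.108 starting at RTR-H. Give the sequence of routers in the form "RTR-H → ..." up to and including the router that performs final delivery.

At RTR-H: longest match for 118.143.115.108 is 118.143.0.0/16 -> RTR-E
At RTR-E: longest match for 118.143.115.108 is 118.143.0.0/17 -> RTR-B
At RTR-B: longest match for 118.143.115.108 is 118.136.0.0/13 -> RTR-D
At RTR-D: longest match for 118.143.115.108 is 118.143.64.0/18 -> local delivery

RTR-H → RTR-E → RTR-B → RTR-D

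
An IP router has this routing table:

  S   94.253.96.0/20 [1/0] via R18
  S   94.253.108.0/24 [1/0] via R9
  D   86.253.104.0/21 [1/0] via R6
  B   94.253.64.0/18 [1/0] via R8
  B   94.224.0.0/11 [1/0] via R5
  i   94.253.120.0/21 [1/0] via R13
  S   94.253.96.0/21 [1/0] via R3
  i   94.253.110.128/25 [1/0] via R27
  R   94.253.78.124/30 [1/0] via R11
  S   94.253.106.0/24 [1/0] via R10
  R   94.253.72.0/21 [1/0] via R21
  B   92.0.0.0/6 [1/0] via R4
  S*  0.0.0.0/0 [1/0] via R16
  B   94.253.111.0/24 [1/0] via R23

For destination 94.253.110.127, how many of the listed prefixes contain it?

5

Prefixes containing 94.253.110.127:
  0.0.0.0/0 (default, matches everything)
  92.0.0.0/6 (92.0.0.0 - 95.255.255.255)
  94.224.0.0/11 (94.224.0.0 - 94.255.255.255)
  94.253.64.0/18 (94.253.64.0 - 94.253.127.255)
  94.253.96.0/20 (94.253.96.0 - 94.253.111.255)
Total matching entries: 5.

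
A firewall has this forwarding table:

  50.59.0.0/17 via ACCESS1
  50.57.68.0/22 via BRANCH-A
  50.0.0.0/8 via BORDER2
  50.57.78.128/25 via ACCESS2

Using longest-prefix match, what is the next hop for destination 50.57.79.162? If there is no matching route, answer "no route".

BORDER2

Routes whose prefix contains 50.57.79.162:
  50.0.0.0/8 (50.0.0.0 - 50.255.255.255) -> BORDER2
More-specific entries that do NOT match:
  50.57.78.128/25 (50.57.78.128 - 50.57.78.255) does not contain 50.57.79.162
  50.57.68.0/22 (50.57.68.0 - 50.57.71.255) does not contain 50.57.79.162
  50.59.0.0/17 (50.59.0.0 - 50.59.127.255) does not contain 50.57.79.162
Longest matching prefix is /8 -> next hop BORDER2.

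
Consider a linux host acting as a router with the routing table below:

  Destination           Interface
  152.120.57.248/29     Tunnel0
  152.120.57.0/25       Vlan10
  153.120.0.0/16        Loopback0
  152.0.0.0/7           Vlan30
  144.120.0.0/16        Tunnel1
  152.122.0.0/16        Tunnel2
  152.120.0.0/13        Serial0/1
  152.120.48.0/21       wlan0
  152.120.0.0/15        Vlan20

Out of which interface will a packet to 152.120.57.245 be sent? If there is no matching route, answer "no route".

Vlan20

Routes whose prefix contains 152.120.57.245:
  152.0.0.0/7 (152.0.0.0 - 153.255.255.255) -> Vlan30
  152.120.0.0/13 (152.120.0.0 - 152.127.255.255) -> Serial0/1
  152.120.0.0/15 (152.120.0.0 - 152.121.255.255) -> Vlan20
More-specific entries that do NOT match:
  152.120.57.248/29 (152.120.57.248 - 152.120.57.255) does not contain 152.120.57.245
  152.120.57.0/25 (152.120.57.0 - 152.120.57.127) does not contain 152.120.57.245
  152.120.48.0/21 (152.120.48.0 - 152.120.55.255) does not contain 152.120.57.245
  153.120.0.0/16 (153.120.0.0 - 153.120.255.255) does not contain 152.120.57.245
  144.120.0.0/16 (144.120.0.0 - 144.120.255.255) does not contain 152.120.57.245
  152.122.0.0/16 (152.122.0.0 - 152.122.255.255) does not contain 152.120.57.245
Longest matching prefix is /15 -> interface Vlan20.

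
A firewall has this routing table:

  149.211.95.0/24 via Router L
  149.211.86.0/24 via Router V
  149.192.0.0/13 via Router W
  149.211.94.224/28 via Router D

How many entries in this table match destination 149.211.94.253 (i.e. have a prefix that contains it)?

No listed prefix contains 149.211.94.253.
Total matching entries: 0.

0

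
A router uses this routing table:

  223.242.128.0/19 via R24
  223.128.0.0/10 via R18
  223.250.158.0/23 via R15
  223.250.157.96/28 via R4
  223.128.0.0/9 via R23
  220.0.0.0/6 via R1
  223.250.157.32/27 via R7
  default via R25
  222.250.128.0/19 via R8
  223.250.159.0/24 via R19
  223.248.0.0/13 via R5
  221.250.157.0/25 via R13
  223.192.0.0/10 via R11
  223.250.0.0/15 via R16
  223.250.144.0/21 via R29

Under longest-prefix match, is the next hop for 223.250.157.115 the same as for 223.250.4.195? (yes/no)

223.250.157.115: longest match 223.250.0.0/15 -> R16
223.250.4.195: longest match 223.250.0.0/15 -> R16

yes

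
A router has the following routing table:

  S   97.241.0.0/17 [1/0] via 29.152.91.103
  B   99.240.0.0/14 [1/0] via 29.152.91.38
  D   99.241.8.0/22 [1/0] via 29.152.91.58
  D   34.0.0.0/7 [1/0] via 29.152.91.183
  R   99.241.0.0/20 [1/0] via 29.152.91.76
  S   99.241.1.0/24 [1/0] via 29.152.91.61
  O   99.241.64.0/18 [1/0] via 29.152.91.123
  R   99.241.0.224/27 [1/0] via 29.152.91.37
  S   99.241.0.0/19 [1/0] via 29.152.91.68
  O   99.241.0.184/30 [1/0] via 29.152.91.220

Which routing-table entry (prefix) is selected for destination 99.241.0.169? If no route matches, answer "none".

99.241.0.0/20

Entries matching 99.241.0.169:
  99.240.0.0/14 (99.240.0.0 - 99.243.255.255)
  99.241.0.0/19 (99.241.0.0 - 99.241.31.255)
  99.241.0.0/20 (99.241.0.0 - 99.241.15.255)
Most specific is 99.241.0.0/20.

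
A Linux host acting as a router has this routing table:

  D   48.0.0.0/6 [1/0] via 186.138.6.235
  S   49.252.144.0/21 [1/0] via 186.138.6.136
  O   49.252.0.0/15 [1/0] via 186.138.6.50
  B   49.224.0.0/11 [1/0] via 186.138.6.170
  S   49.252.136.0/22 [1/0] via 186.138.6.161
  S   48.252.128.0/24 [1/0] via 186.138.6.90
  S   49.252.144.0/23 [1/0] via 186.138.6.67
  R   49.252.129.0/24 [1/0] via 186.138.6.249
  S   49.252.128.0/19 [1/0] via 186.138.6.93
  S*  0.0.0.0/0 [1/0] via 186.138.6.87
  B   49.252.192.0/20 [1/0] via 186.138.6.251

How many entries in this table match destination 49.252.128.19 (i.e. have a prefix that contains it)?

Prefixes containing 49.252.128.19:
  0.0.0.0/0 (default, matches everything)
  48.0.0.0/6 (48.0.0.0 - 51.255.255.255)
  49.224.0.0/11 (49.224.0.0 - 49.255.255.255)
  49.252.0.0/15 (49.252.0.0 - 49.253.255.255)
  49.252.128.0/19 (49.252.128.0 - 49.252.159.255)
Total matching entries: 5.

5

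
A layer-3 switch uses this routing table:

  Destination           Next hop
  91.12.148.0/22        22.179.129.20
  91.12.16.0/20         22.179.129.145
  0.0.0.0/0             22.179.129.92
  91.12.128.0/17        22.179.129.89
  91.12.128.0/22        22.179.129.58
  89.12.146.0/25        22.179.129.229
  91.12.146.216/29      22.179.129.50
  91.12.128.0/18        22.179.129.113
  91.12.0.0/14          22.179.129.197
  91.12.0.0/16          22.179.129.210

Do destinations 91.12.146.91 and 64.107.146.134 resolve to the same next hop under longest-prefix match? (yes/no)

no

91.12.146.91: longest match 91.12.128.0/18 -> 22.179.129.113
64.107.146.134: longest match 0.0.0.0/0 -> 22.179.129.92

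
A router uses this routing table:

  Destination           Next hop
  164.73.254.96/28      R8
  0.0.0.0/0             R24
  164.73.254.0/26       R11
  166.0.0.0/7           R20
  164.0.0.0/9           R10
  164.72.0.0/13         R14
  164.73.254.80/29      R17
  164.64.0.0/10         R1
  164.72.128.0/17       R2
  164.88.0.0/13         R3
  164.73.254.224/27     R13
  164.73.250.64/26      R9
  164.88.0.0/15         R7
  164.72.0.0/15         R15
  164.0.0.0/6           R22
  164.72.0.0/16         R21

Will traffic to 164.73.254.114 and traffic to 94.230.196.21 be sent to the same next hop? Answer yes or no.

no

164.73.254.114: longest match 164.72.0.0/15 -> R15
94.230.196.21: longest match 0.0.0.0/0 -> R24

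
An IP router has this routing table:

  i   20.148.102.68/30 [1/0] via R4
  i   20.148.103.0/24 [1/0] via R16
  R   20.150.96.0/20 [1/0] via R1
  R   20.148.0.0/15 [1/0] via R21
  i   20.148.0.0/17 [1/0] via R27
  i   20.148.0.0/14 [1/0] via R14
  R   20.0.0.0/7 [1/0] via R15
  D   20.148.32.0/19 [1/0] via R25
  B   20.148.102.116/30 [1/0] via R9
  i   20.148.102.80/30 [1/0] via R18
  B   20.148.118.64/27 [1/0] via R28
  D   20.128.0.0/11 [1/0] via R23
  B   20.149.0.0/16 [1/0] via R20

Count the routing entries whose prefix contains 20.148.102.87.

5

Prefixes containing 20.148.102.87:
  20.0.0.0/7 (20.0.0.0 - 21.255.255.255)
  20.128.0.0/11 (20.128.0.0 - 20.159.255.255)
  20.148.0.0/14 (20.148.0.0 - 20.151.255.255)
  20.148.0.0/15 (20.148.0.0 - 20.149.255.255)
  20.148.0.0/17 (20.148.0.0 - 20.148.127.255)
Total matching entries: 5.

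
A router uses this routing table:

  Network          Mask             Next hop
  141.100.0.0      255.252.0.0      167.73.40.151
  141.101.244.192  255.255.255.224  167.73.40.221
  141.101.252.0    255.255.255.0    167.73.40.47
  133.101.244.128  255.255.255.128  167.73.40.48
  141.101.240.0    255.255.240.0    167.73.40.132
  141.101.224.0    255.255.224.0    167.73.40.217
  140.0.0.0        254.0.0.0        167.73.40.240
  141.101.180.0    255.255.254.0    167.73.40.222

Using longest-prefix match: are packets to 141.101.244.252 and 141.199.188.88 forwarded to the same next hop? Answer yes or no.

141.101.244.252: longest match 141.101.240.0/20 -> 167.73.40.132
141.199.188.88: longest match 140.0.0.0/7 -> 167.73.40.240

no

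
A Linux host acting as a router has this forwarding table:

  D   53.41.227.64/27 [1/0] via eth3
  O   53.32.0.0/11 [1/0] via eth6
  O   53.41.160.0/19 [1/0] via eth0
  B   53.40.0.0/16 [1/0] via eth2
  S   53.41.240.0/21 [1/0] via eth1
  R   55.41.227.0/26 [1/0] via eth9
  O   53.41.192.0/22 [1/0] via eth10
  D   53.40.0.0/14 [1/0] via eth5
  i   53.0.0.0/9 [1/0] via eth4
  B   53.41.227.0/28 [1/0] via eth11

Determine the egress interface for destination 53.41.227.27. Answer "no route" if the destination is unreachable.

Routes whose prefix contains 53.41.227.27:
  53.0.0.0/9 (53.0.0.0 - 53.127.255.255) -> eth4
  53.32.0.0/11 (53.32.0.0 - 53.63.255.255) -> eth6
  53.40.0.0/14 (53.40.0.0 - 53.43.255.255) -> eth5
More-specific entries that do NOT match:
  53.41.227.0/28 (53.41.227.0 - 53.41.227.15) does not contain 53.41.227.27
  53.41.227.64/27 (53.41.227.64 - 53.41.227.95) does not contain 53.41.227.27
  55.41.227.0/26 (55.41.227.0 - 55.41.227.63) does not contain 53.41.227.27
  53.41.192.0/22 (53.41.192.0 - 53.41.195.255) does not contain 53.41.227.27
  53.41.240.0/21 (53.41.240.0 - 53.41.247.255) does not contain 53.41.227.27
  53.41.160.0/19 (53.41.160.0 - 53.41.191.255) does not contain 53.41.227.27
  53.40.0.0/16 (53.40.0.0 - 53.40.255.255) does not contain 53.41.227.27
Longest matching prefix is /14 -> interface eth5.

eth5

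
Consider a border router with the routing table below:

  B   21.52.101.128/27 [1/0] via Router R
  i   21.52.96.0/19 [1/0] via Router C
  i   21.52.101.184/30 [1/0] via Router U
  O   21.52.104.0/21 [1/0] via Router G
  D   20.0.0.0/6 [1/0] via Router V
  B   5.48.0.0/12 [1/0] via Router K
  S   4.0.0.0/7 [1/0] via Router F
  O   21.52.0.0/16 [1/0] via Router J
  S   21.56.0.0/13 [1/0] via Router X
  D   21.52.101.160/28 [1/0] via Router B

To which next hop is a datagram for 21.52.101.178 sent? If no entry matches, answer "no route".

Router C

Routes whose prefix contains 21.52.101.178:
  20.0.0.0/6 (20.0.0.0 - 23.255.255.255) -> Router V
  21.52.0.0/16 (21.52.0.0 - 21.52.255.255) -> Router J
  21.52.96.0/19 (21.52.96.0 - 21.52.127.255) -> Router C
More-specific entries that do NOT match:
  21.52.101.184/30 (21.52.101.184 - 21.52.101.187) does not contain 21.52.101.178
  21.52.101.160/28 (21.52.101.160 - 21.52.101.175) does not contain 21.52.101.178
  21.52.101.128/27 (21.52.101.128 - 21.52.101.159) does not contain 21.52.101.178
  21.52.104.0/21 (21.52.104.0 - 21.52.111.255) does not contain 21.52.101.178
Longest matching prefix is /19 -> next hop Router C.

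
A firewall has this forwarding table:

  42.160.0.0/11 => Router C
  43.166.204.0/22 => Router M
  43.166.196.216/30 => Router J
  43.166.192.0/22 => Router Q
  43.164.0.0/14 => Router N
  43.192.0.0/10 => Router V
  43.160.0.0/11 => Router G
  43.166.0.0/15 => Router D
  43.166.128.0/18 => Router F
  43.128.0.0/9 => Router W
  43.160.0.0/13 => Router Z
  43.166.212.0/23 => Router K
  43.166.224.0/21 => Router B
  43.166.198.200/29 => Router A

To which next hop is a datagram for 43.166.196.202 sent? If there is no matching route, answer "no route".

Routes whose prefix contains 43.166.196.202:
  43.128.0.0/9 (43.128.0.0 - 43.255.255.255) -> Router W
  43.160.0.0/11 (43.160.0.0 - 43.191.255.255) -> Router G
  43.160.0.0/13 (43.160.0.0 - 43.167.255.255) -> Router Z
  43.164.0.0/14 (43.164.0.0 - 43.167.255.255) -> Router N
  43.166.0.0/15 (43.166.0.0 - 43.167.255.255) -> Router D
More-specific entries that do NOT match:
  43.166.196.216/30 (43.166.196.216 - 43.166.196.219) does not contain 43.166.196.202
  43.166.198.200/29 (43.166.198.200 - 43.166.198.207) does not contain 43.166.196.202
  43.166.212.0/23 (43.166.212.0 - 43.166.213.255) does not contain 43.166.196.202
  43.166.204.0/22 (43.166.204.0 - 43.166.207.255) does not contain 43.166.196.202
  43.166.192.0/22 (43.166.192.0 - 43.166.195.255) does not contain 43.166.196.202
  43.166.224.0/21 (43.166.224.0 - 43.166.231.255) does not contain 43.166.196.202
  43.166.128.0/18 (43.166.128.0 - 43.166.191.255) does not contain 43.166.196.202
Longest matching prefix is /15 -> next hop Router D.

Router D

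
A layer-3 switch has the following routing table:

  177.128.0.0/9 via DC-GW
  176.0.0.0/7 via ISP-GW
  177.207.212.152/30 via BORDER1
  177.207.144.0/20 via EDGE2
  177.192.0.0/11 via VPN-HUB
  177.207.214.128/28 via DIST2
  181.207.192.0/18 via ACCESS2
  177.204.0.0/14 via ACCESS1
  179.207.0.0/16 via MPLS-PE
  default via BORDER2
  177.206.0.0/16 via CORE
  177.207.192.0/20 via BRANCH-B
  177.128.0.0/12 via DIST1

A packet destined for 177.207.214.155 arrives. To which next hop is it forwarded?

Routes whose prefix contains 177.207.214.155:
  0.0.0.0/0 (default, matches everything) -> BORDER2
  176.0.0.0/7 (176.0.0.0 - 177.255.255.255) -> ISP-GW
  177.128.0.0/9 (177.128.0.0 - 177.255.255.255) -> DC-GW
  177.192.0.0/11 (177.192.0.0 - 177.223.255.255) -> VPN-HUB
  177.204.0.0/14 (177.204.0.0 - 177.207.255.255) -> ACCESS1
More-specific entries that do NOT match:
  177.207.212.152/30 (177.207.212.152 - 177.207.212.155) does not contain 177.207.214.155
  177.207.214.128/28 (177.207.214.128 - 177.207.214.143) does not contain 177.207.214.155
  177.207.144.0/20 (177.207.144.0 - 177.207.159.255) does not contain 177.207.214.155
  177.207.192.0/20 (177.207.192.0 - 177.207.207.255) does not contain 177.207.214.155
  181.207.192.0/18 (181.207.192.0 - 181.207.255.255) does not contain 177.207.214.155
  179.207.0.0/16 (179.207.0.0 - 179.207.255.255) does not contain 177.207.214.155
  177.206.0.0/16 (177.206.0.0 - 177.206.255.255) does not contain 177.207.214.155
Longest matching prefix is /14 -> next hop ACCESS1.

ACCESS1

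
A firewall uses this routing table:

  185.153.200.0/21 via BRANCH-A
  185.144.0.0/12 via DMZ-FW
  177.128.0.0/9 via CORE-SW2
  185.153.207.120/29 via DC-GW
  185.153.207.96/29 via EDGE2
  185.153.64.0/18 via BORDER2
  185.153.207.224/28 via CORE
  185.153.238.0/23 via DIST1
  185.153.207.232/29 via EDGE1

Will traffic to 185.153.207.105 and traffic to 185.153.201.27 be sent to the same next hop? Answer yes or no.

yes

185.153.207.105: longest match 185.153.200.0/21 -> BRANCH-A
185.153.201.27: longest match 185.153.200.0/21 -> BRANCH-A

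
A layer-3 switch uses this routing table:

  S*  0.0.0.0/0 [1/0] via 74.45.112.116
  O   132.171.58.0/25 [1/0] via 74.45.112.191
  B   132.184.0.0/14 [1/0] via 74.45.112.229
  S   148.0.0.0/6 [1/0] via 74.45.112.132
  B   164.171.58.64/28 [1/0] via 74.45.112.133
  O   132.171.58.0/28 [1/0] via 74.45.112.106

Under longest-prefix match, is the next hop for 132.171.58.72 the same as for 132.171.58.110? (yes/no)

132.171.58.72: longest match 132.171.58.0/25 -> 74.45.112.191
132.171.58.110: longest match 132.171.58.0/25 -> 74.45.112.191

yes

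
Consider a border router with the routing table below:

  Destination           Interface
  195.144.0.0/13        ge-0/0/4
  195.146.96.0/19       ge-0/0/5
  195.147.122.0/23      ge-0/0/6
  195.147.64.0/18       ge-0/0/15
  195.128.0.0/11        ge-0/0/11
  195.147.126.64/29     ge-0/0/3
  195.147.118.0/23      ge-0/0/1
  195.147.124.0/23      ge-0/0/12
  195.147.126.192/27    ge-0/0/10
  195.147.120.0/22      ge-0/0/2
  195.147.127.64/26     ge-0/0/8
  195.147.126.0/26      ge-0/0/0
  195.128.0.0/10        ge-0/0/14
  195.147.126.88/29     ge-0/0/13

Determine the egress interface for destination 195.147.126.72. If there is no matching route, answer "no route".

ge-0/0/15

Routes whose prefix contains 195.147.126.72:
  195.128.0.0/10 (195.128.0.0 - 195.191.255.255) -> ge-0/0/14
  195.128.0.0/11 (195.128.0.0 - 195.159.255.255) -> ge-0/0/11
  195.144.0.0/13 (195.144.0.0 - 195.151.255.255) -> ge-0/0/4
  195.147.64.0/18 (195.147.64.0 - 195.147.127.255) -> ge-0/0/15
More-specific entries that do NOT match:
  195.147.126.64/29 (195.147.126.64 - 195.147.126.71) does not contain 195.147.126.72
  195.147.126.88/29 (195.147.126.88 - 195.147.126.95) does not contain 195.147.126.72
  195.147.126.192/27 (195.147.126.192 - 195.147.126.223) does not contain 195.147.126.72
  195.147.127.64/26 (195.147.127.64 - 195.147.127.127) does not contain 195.147.126.72
  195.147.126.0/26 (195.147.126.0 - 195.147.126.63) does not contain 195.147.126.72
  195.147.122.0/23 (195.147.122.0 - 195.147.123.255) does not contain 195.147.126.72
  195.147.118.0/23 (195.147.118.0 - 195.147.119.255) does not contain 195.147.126.72
  195.147.124.0/23 (195.147.124.0 - 195.147.125.255) does not contain 195.147.126.72
  195.147.120.0/22 (195.147.120.0 - 195.147.123.255) does not contain 195.147.126.72
  195.146.96.0/19 (195.146.96.0 - 195.146.127.255) does not contain 195.147.126.72
Longest matching prefix is /18 -> interface ge-0/0/15.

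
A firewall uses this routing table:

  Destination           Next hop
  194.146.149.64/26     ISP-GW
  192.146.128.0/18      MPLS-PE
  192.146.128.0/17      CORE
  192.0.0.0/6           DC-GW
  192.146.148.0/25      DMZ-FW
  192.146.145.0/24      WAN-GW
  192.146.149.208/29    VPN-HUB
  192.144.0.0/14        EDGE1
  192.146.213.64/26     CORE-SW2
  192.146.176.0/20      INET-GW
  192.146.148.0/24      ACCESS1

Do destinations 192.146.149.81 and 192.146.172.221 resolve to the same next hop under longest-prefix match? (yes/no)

yes

192.146.149.81: longest match 192.146.128.0/18 -> MPLS-PE
192.146.172.221: longest match 192.146.128.0/18 -> MPLS-PE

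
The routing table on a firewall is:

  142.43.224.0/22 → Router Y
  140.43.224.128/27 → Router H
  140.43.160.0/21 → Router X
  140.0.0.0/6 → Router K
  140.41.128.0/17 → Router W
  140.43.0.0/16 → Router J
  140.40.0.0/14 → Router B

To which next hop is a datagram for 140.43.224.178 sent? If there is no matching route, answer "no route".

Router J

Routes whose prefix contains 140.43.224.178:
  140.0.0.0/6 (140.0.0.0 - 143.255.255.255) -> Router K
  140.40.0.0/14 (140.40.0.0 - 140.43.255.255) -> Router B
  140.43.0.0/16 (140.43.0.0 - 140.43.255.255) -> Router J
More-specific entries that do NOT match:
  140.43.224.128/27 (140.43.224.128 - 140.43.224.159) does not contain 140.43.224.178
  142.43.224.0/22 (142.43.224.0 - 142.43.227.255) does not contain 140.43.224.178
  140.43.160.0/21 (140.43.160.0 - 140.43.167.255) does not contain 140.43.224.178
  140.41.128.0/17 (140.41.128.0 - 140.41.255.255) does not contain 140.43.224.178
Longest matching prefix is /16 -> next hop Router J.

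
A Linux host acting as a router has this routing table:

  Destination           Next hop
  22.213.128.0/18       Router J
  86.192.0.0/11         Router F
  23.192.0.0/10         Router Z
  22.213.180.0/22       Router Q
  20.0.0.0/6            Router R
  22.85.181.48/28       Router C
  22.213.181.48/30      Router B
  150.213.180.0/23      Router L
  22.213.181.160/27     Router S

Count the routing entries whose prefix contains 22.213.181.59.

Prefixes containing 22.213.181.59:
  20.0.0.0/6 (20.0.0.0 - 23.255.255.255)
  22.213.128.0/18 (22.213.128.0 - 22.213.191.255)
  22.213.180.0/22 (22.213.180.0 - 22.213.183.255)
Total matching entries: 3.

3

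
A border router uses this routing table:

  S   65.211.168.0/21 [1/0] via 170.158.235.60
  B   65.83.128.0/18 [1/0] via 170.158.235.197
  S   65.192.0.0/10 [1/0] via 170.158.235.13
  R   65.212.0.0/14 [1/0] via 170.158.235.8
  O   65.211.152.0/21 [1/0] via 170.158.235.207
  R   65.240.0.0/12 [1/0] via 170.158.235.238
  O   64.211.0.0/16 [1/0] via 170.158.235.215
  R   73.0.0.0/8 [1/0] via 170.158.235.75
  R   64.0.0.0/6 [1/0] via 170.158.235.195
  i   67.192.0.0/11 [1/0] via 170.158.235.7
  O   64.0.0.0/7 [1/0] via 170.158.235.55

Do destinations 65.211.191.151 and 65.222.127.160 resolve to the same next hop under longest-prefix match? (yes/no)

65.211.191.151: longest match 65.192.0.0/10 -> 170.158.235.13
65.222.127.160: longest match 65.192.0.0/10 -> 170.158.235.13

yes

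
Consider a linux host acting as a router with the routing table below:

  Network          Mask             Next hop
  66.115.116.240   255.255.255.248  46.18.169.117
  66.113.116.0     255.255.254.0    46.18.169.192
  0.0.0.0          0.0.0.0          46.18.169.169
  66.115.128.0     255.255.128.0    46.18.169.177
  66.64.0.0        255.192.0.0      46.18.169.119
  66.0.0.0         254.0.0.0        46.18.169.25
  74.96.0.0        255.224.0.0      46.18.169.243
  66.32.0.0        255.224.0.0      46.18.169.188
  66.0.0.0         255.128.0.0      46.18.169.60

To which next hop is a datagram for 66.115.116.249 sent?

Routes whose prefix contains 66.115.116.249:
  0.0.0.0/0 (default, matches everything) -> 46.18.169.169
  66.0.0.0/7 (66.0.0.0 - 67.255.255.255) -> 46.18.169.25
  66.0.0.0/9 (66.0.0.0 - 66.127.255.255) -> 46.18.169.60
  66.64.0.0/10 (66.64.0.0 - 66.127.255.255) -> 46.18.169.119
More-specific entries that do NOT match:
  66.115.116.240/29 (66.115.116.240 - 66.115.116.247) does not contain 66.115.116.249
  66.113.116.0/23 (66.113.116.0 - 66.113.117.255) does not contain 66.115.116.249
  66.115.128.0/17 (66.115.128.0 - 66.115.255.255) does not contain 66.115.116.249
  74.96.0.0/11 (74.96.0.0 - 74.127.255.255) does not contain 66.115.116.249
  66.32.0.0/11 (66.32.0.0 - 66.63.255.255) does not contain 66.115.116.249
Longest matching prefix is /10 -> next hop 46.18.169.119.

46.18.169.119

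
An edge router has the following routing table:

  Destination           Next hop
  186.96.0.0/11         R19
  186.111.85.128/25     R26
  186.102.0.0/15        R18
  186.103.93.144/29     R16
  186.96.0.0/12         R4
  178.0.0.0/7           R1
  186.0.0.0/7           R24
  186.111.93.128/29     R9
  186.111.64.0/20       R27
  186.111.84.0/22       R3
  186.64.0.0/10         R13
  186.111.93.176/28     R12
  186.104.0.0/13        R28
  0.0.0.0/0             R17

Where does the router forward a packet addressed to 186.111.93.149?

R28

Routes whose prefix contains 186.111.93.149:
  0.0.0.0/0 (default, matches everything) -> R17
  186.0.0.0/7 (186.0.0.0 - 187.255.255.255) -> R24
  186.64.0.0/10 (186.64.0.0 - 186.127.255.255) -> R13
  186.96.0.0/11 (186.96.0.0 - 186.127.255.255) -> R19
  186.96.0.0/12 (186.96.0.0 - 186.111.255.255) -> R4
  186.104.0.0/13 (186.104.0.0 - 186.111.255.255) -> R28
More-specific entries that do NOT match:
  186.103.93.144/29 (186.103.93.144 - 186.103.93.151) does not contain 186.111.93.149
  186.111.93.128/29 (186.111.93.128 - 186.111.93.135) does not contain 186.111.93.149
  186.111.93.176/28 (186.111.93.176 - 186.111.93.191) does not contain 186.111.93.149
  186.111.85.128/25 (186.111.85.128 - 186.111.85.255) does not contain 186.111.93.149
  186.111.84.0/22 (186.111.84.0 - 186.111.87.255) does not contain 186.111.93.149
  186.111.64.0/20 (186.111.64.0 - 186.111.79.255) does not contain 186.111.93.149
  186.102.0.0/15 (186.102.0.0 - 186.103.255.255) does not contain 186.111.93.149
Longest matching prefix is /13 -> next hop R28.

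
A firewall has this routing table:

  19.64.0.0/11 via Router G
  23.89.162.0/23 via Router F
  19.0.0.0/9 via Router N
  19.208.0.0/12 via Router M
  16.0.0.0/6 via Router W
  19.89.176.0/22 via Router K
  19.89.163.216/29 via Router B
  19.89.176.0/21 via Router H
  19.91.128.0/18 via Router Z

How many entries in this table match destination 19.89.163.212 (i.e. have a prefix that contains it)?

3

Prefixes containing 19.89.163.212:
  16.0.0.0/6 (16.0.0.0 - 19.255.255.255)
  19.0.0.0/9 (19.0.0.0 - 19.127.255.255)
  19.64.0.0/11 (19.64.0.0 - 19.95.255.255)
Total matching entries: 3.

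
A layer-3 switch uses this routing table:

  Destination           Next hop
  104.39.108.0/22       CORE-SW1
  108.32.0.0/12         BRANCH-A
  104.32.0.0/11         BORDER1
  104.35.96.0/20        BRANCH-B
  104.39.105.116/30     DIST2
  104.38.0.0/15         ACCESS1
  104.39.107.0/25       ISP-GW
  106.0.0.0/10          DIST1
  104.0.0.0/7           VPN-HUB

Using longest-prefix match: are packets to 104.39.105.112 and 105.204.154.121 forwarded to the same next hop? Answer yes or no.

no

104.39.105.112: longest match 104.38.0.0/15 -> ACCESS1
105.204.154.121: longest match 104.0.0.0/7 -> VPN-HUB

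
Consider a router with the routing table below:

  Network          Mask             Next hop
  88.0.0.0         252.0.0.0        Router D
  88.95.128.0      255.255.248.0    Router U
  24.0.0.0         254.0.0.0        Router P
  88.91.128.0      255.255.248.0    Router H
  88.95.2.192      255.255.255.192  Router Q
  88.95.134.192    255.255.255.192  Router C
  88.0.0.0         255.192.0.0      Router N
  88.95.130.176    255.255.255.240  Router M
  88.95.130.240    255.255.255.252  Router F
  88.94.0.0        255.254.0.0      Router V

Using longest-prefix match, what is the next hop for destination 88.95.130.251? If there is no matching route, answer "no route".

Routes whose prefix contains 88.95.130.251:
  88.0.0.0/6 (88.0.0.0 - 91.255.255.255) -> Router D
  88.94.0.0/15 (88.94.0.0 - 88.95.255.255) -> Router V
  88.95.128.0/21 (88.95.128.0 - 88.95.135.255) -> Router U
More-specific entries that do NOT match:
  88.95.130.240/30 (88.95.130.240 - 88.95.130.243) does not contain 88.95.130.251
  88.95.130.176/28 (88.95.130.176 - 88.95.130.191) does not contain 88.95.130.251
  88.95.2.192/26 (88.95.2.192 - 88.95.2.255) does not contain 88.95.130.251
  88.95.134.192/26 (88.95.134.192 - 88.95.134.255) does not contain 88.95.130.251
Longest matching prefix is /21 -> next hop Router U.

Router U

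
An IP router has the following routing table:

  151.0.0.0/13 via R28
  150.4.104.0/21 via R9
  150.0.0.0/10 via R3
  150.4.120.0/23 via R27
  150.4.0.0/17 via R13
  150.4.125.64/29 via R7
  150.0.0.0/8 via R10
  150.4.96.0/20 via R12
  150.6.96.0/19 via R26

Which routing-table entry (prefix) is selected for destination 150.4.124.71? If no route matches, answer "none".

150.4.0.0/17

Entries matching 150.4.124.71:
  150.0.0.0/8 (150.0.0.0 - 150.255.255.255)
  150.0.0.0/10 (150.0.0.0 - 150.63.255.255)
  150.4.0.0/17 (150.4.0.0 - 150.4.127.255)
Most specific is 150.4.0.0/17.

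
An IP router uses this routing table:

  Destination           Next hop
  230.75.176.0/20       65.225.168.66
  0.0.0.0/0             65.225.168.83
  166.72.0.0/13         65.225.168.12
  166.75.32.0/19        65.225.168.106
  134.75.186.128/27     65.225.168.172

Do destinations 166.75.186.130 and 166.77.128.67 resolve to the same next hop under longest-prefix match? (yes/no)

yes

166.75.186.130: longest match 166.72.0.0/13 -> 65.225.168.12
166.77.128.67: longest match 166.72.0.0/13 -> 65.225.168.12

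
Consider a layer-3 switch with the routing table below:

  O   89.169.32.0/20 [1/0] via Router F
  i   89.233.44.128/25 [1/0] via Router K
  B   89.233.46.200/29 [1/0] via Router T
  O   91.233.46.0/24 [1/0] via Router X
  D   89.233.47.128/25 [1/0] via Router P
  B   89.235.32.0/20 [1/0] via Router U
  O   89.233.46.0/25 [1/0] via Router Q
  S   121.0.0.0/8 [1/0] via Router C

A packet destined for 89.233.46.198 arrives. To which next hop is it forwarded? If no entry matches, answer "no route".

no route

No entry's prefix contains 89.233.46.198; there is no default route.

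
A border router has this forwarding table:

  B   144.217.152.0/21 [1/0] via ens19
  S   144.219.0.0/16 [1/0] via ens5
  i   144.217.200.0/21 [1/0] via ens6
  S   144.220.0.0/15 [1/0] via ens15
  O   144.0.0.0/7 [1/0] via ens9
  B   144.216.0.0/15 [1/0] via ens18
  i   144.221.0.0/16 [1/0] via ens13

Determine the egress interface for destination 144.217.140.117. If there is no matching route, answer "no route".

Routes whose prefix contains 144.217.140.117:
  144.0.0.0/7 (144.0.0.0 - 145.255.255.255) -> ens9
  144.216.0.0/15 (144.216.0.0 - 144.217.255.255) -> ens18
More-specific entries that do NOT match:
  144.217.152.0/21 (144.217.152.0 - 144.217.159.255) does not contain 144.217.140.117
  144.217.200.0/21 (144.217.200.0 - 144.217.207.255) does not contain 144.217.140.117
  144.219.0.0/16 (144.219.0.0 - 144.219.255.255) does not contain 144.217.140.117
  144.221.0.0/16 (144.221.0.0 - 144.221.255.255) does not contain 144.217.140.117
Longest matching prefix is /15 -> interface ens18.

ens18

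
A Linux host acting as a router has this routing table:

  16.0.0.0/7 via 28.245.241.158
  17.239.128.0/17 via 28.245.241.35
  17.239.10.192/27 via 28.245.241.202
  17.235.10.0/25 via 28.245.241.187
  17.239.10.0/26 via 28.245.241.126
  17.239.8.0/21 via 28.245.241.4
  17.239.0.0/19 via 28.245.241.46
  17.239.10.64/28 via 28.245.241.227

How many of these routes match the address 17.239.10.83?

Prefixes containing 17.239.10.83:
  16.0.0.0/7 (16.0.0.0 - 17.255.255.255)
  17.239.0.0/19 (17.239.0.0 - 17.239.31.255)
  17.239.8.0/21 (17.239.8.0 - 17.239.15.255)
Total matching entries: 3.

3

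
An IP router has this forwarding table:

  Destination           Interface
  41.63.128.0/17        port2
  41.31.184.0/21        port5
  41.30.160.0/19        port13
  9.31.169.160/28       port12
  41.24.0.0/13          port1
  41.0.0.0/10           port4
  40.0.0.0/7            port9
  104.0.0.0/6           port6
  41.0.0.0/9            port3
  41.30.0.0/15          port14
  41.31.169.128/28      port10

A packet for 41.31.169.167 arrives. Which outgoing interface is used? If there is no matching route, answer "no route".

port14

Routes whose prefix contains 41.31.169.167:
  40.0.0.0/7 (40.0.0.0 - 41.255.255.255) -> port9
  41.0.0.0/9 (41.0.0.0 - 41.127.255.255) -> port3
  41.0.0.0/10 (41.0.0.0 - 41.63.255.255) -> port4
  41.24.0.0/13 (41.24.0.0 - 41.31.255.255) -> port1
  41.30.0.0/15 (41.30.0.0 - 41.31.255.255) -> port14
More-specific entries that do NOT match:
  9.31.169.160/28 (9.31.169.160 - 9.31.169.175) does not contain 41.31.169.167
  41.31.169.128/28 (41.31.169.128 - 41.31.169.143) does not contain 41.31.169.167
  41.31.184.0/21 (41.31.184.0 - 41.31.191.255) does not contain 41.31.169.167
  41.30.160.0/19 (41.30.160.0 - 41.30.191.255) does not contain 41.31.169.167
  41.63.128.0/17 (41.63.128.0 - 41.63.255.255) does not contain 41.31.169.167
Longest matching prefix is /15 -> interface port14.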